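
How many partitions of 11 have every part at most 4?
p(11, parts ≤ 4) = 27

Partitions of 11 with all parts ≤ 4: 4+4+3, 4+4+2+1, 4+4+1+1+1, 4+3+3+1, 4+3+2+2, 4+3+2+1+1, 4+3+1+1+1+1, 4+2+2+2+1, 4+2+2+1+1+1, 4+2+1+1+1+1+1, 4+1+1+1+1+1+1+1, 3+3+3+2, 3+3+3+1+1, 3+3+2+2+1, 3+3+2+1+1+1, 3+3+1+1+1+1+1, 3+2+2+2+2, 3+2+2+2+1+1, 3+2+2+1+1+1+1, 3+2+1+1+1+1+1+1, 3+1+1+1+1+1+1+1+1, 2+2+2+2+2+1, 2+2+2+2+1+1+1, 2+2+2+1+1+1+1+1, 2+2+1+1+1+1+1+1+1, 2+1+1+1+1+1+1+1+1+1, 1+1+1+1+1+1+1+1+1+1+1. Count = 27.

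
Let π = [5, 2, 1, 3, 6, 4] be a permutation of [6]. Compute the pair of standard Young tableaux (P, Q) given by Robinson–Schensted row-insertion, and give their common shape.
P = [1, 3, 4] / [2, 6] / [5];  Q = [1, 4, 5] / [2, 6] / [3];  common shape = (3, 2, 1)

Row-insert the values π_1, π_2, … into P one at a time, bumping the leftmost entry strictly greater than the inserted value down to the next row. The recording tableau Q records, in position (i, j), the step at which that cell was added to P.
  Insert 5 (step 1): P = [5];  Q = [1]
  Insert 2 (step 2): P = [2] / [5];  Q = [1] / [2]
  Insert 1 (step 3): P = [1] / [2] / [5];  Q = [1] / [2] / [3]
  Insert 3 (step 4): P = [1, 3] / [2] / [5];  Q = [1, 4] / [2] / [3]
  Insert 6 (step 5): P = [1, 3, 6] / [2] / [5];  Q = [1, 4, 5] / [2] / [3]
  Insert 4 (step 6): P = [1, 3, 4] / [2, 6] / [5];  Q = [1, 4, 5] / [2, 6] / [3]
Final shape: (3, 2, 1).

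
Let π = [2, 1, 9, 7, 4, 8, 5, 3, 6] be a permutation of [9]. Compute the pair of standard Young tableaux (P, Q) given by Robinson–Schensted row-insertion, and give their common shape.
P = [1, 3, 5, 6] / [2, 4, 8] / [7] / [9];  Q = [1, 3, 6, 9] / [2, 4, 7] / [5] / [8];  common shape = (4, 3, 1, 1)

Row-insert the values π_1, π_2, … into P one at a time, bumping the leftmost entry strictly greater than the inserted value down to the next row. The recording tableau Q records, in position (i, j), the step at which that cell was added to P.
  Insert 2 (step 1): P = [2];  Q = [1]
  Insert 1 (step 2): P = [1] / [2];  Q = [1] / [2]
  Insert 9 (step 3): P = [1, 9] / [2];  Q = [1, 3] / [2]
  Insert 7 (step 4): P = [1, 7] / [2, 9];  Q = [1, 3] / [2, 4]
  Insert 4 (step 5): P = [1, 4] / [2, 7] / [9];  Q = [1, 3] / [2, 4] / [5]
  Insert 8 (step 6): P = [1, 4, 8] / [2, 7] / [9];  Q = [1, 3, 6] / [2, 4] / [5]
  Insert 5 (step 7): P = [1, 4, 5] / [2, 7, 8] / [9];  Q = [1, 3, 6] / [2, 4, 7] / [5]
  Insert 3 (step 8): P = [1, 3, 5] / [2, 4, 8] / [7] / [9];  Q = [1, 3, 6] / [2, 4, 7] / [5] / [8]
  Insert 6 (step 9): P = [1, 3, 5, 6] / [2, 4, 8] / [7] / [9];  Q = [1, 3, 6, 9] / [2, 4, 7] / [5] / [8]
Final shape: (4, 3, 1, 1).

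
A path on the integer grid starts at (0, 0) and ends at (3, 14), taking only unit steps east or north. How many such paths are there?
Number of paths = 680

A monotone lattice path from (0, 0) to (3, 14) consists of 3 east steps and 14 north steps in some order, so it is determined by which 3 of the 17 steps are east. The count is C(17, 3) = 680.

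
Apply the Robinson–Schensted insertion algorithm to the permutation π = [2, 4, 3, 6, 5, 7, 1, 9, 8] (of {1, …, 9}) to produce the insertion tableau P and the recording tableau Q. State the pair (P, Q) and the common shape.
P = [1, 3, 5, 7, 8] / [2, 6, 9] / [4];  Q = [1, 2, 4, 6, 8] / [3, 5, 9] / [7];  common shape = (5, 3, 1)

Row-insert the values π_1, π_2, … into P one at a time, bumping the leftmost entry strictly greater than the inserted value down to the next row. The recording tableau Q records, in position (i, j), the step at which that cell was added to P.
  Insert 2 (step 1): P = [2];  Q = [1]
  Insert 4 (step 2): P = [2, 4];  Q = [1, 2]
  Insert 3 (step 3): P = [2, 3] / [4];  Q = [1, 2] / [3]
  Insert 6 (step 4): P = [2, 3, 6] / [4];  Q = [1, 2, 4] / [3]
  Insert 5 (step 5): P = [2, 3, 5] / [4, 6];  Q = [1, 2, 4] / [3, 5]
  Insert 7 (step 6): P = [2, 3, 5, 7] / [4, 6];  Q = [1, 2, 4, 6] / [3, 5]
  Insert 1 (step 7): P = [1, 3, 5, 7] / [2, 6] / [4];  Q = [1, 2, 4, 6] / [3, 5] / [7]
  Insert 9 (step 8): P = [1, 3, 5, 7, 9] / [2, 6] / [4];  Q = [1, 2, 4, 6, 8] / [3, 5] / [7]
  Insert 8 (step 9): P = [1, 3, 5, 7, 8] / [2, 6, 9] / [4];  Q = [1, 2, 4, 6, 8] / [3, 5, 9] / [7]
Final shape: (5, 3, 1).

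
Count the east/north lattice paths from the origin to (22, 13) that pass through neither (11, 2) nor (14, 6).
Number of paths = 1189461054

Inclusion–exclusion. Total paths: C(35, 22) = 1476337800. Through P₁: C(13, 11)·C(22, 11) = 55023696. Through P₂: C(20, 14)·C(15, 8) = 249420600. Since P₁ is strictly southwest of P₂, a monotone path through both must visit P₁ then P₂; paths through both = C(13, 11)·C(7, 3)·C(15, 8) = 17567550. Avoid both = 1476337800 − 55023696 − 249420600 + 17567550 = 1189461054.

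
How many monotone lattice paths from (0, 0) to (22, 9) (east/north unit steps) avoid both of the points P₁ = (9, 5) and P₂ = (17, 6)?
Number of paths = 10751291

Inclusion–exclusion. Total paths: C(31, 22) = 20160075. Through P₁: C(14, 9)·C(17, 13) = 4764760. Through P₂: C(23, 17)·C(8, 5) = 5653032. Since P₁ is strictly southwest of P₂, a monotone path through both must visit P₁ then P₂; paths through both = C(14, 9)·C(9, 8)·C(8, 5) = 1009008. Avoid both = 20160075 − 4764760 − 5653032 + 1009008 = 10751291.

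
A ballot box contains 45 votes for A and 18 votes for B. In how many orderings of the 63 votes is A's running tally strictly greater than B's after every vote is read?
Strict-lead orderings = 1109448779376105

Total orderings of the 63 votes with 45 for A: C(63, 45) = 2588713818544245. By the Bertrand ballot formula (Cycle Lemma / reflection principle), the number of orderings in which A is strictly ahead of B throughout is (p − q)/(p + q) · C(p + q, p) = (45 − 18)/(45 + 18) · 2588713818544245 = 1109448779376105.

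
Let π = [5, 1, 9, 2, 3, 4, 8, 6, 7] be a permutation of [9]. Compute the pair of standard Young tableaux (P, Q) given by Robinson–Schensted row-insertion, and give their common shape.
P = [1, 2, 3, 4, 6, 7] / [5, 8] / [9];  Q = [1, 3, 5, 6, 7, 9] / [2, 4] / [8];  common shape = (6, 2, 1)

Row-insert the values π_1, π_2, … into P one at a time, bumping the leftmost entry strictly greater than the inserted value down to the next row. The recording tableau Q records, in position (i, j), the step at which that cell was added to P.
  Insert 5 (step 1): P = [5];  Q = [1]
  Insert 1 (step 2): P = [1] / [5];  Q = [1] / [2]
  Insert 9 (step 3): P = [1, 9] / [5];  Q = [1, 3] / [2]
  Insert 2 (step 4): P = [1, 2] / [5, 9];  Q = [1, 3] / [2, 4]
  Insert 3 (step 5): P = [1, 2, 3] / [5, 9];  Q = [1, 3, 5] / [2, 4]
  Insert 4 (step 6): P = [1, 2, 3, 4] / [5, 9];  Q = [1, 3, 5, 6] / [2, 4]
  Insert 8 (step 7): P = [1, 2, 3, 4, 8] / [5, 9];  Q = [1, 3, 5, 6, 7] / [2, 4]
  Insert 6 (step 8): P = [1, 2, 3, 4, 6] / [5, 8] / [9];  Q = [1, 3, 5, 6, 7] / [2, 4] / [8]
  Insert 7 (step 9): P = [1, 2, 3, 4, 6, 7] / [5, 8] / [9];  Q = [1, 3, 5, 6, 7, 9] / [2, 4] / [8]
Final shape: (6, 2, 1).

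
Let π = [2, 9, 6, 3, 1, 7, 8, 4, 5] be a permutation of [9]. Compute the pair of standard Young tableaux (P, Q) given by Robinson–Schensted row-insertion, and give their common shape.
P = [1, 3, 4, 5] / [2, 7, 8] / [6] / [9];  Q = [1, 2, 6, 7] / [3, 8, 9] / [4] / [5];  common shape = (4, 3, 1, 1)

Row-insert the values π_1, π_2, … into P one at a time, bumping the leftmost entry strictly greater than the inserted value down to the next row. The recording tableau Q records, in position (i, j), the step at which that cell was added to P.
  Insert 2 (step 1): P = [2];  Q = [1]
  Insert 9 (step 2): P = [2, 9];  Q = [1, 2]
  Insert 6 (step 3): P = [2, 6] / [9];  Q = [1, 2] / [3]
  Insert 3 (step 4): P = [2, 3] / [6] / [9];  Q = [1, 2] / [3] / [4]
  Insert 1 (step 5): P = [1, 3] / [2] / [6] / [9];  Q = [1, 2] / [3] / [4] / [5]
  Insert 7 (step 6): P = [1, 3, 7] / [2] / [6] / [9];  Q = [1, 2, 6] / [3] / [4] / [5]
  Insert 8 (step 7): P = [1, 3, 7, 8] / [2] / [6] / [9];  Q = [1, 2, 6, 7] / [3] / [4] / [5]
  Insert 4 (step 8): P = [1, 3, 4, 8] / [2, 7] / [6] / [9];  Q = [1, 2, 6, 7] / [3, 8] / [4] / [5]
  Insert 5 (step 9): P = [1, 3, 4, 5] / [2, 7, 8] / [6] / [9];  Q = [1, 2, 6, 7] / [3, 8, 9] / [4] / [5]
Final shape: (4, 3, 1, 1).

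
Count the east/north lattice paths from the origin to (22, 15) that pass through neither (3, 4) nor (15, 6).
Number of paths = 6867900500

Inclusion–exclusion. Total paths: C(37, 22) = 9364199760. Through P₁: C(7, 3)·C(30, 19) = 1911955500. Through P₂: C(21, 15)·C(16, 7) = 620780160. Since P₁ is strictly southwest of P₂, a monotone path through both must visit P₁ then P₂; paths through both = C(7, 3)·C(14, 12)·C(16, 7) = 36436400. Avoid both = 9364199760 − 1911955500 − 620780160 + 36436400 = 6867900500.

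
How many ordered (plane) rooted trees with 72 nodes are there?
C_71 = 5175569924646105559418940193995065716350

These ordered rooted trees are counted by the Catalan number C_n = (1/(n + 1)) · C(2n, n). For n = 71: C_71 = (1/72) · C(142, 71) = 372641034574519600278163693967644731577200/72 = 5175569924646105559418940193995065716350.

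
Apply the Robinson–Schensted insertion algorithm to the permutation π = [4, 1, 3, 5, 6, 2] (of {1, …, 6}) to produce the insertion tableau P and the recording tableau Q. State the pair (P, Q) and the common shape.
P = [1, 2, 5, 6] / [3] / [4];  Q = [1, 3, 4, 5] / [2] / [6];  common shape = (4, 1, 1)

Row-insert the values π_1, π_2, … into P one at a time, bumping the leftmost entry strictly greater than the inserted value down to the next row. The recording tableau Q records, in position (i, j), the step at which that cell was added to P.
  Insert 4 (step 1): P = [4];  Q = [1]
  Insert 1 (step 2): P = [1] / [4];  Q = [1] / [2]
  Insert 3 (step 3): P = [1, 3] / [4];  Q = [1, 3] / [2]
  Insert 5 (step 4): P = [1, 3, 5] / [4];  Q = [1, 3, 4] / [2]
  Insert 6 (step 5): P = [1, 3, 5, 6] / [4];  Q = [1, 3, 4, 5] / [2]
  Insert 2 (step 6): P = [1, 2, 5, 6] / [3] / [4];  Q = [1, 3, 4, 5] / [2] / [6]
Final shape: (4, 1, 1).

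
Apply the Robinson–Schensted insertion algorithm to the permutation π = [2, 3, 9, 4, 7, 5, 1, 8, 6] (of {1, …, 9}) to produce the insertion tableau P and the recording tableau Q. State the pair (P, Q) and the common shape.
P = [1, 3, 4, 5, 6] / [2, 8] / [7] / [9];  Q = [1, 2, 3, 5, 8] / [4, 9] / [6] / [7];  common shape = (5, 2, 1, 1)

Row-insert the values π_1, π_2, … into P one at a time, bumping the leftmost entry strictly greater than the inserted value down to the next row. The recording tableau Q records, in position (i, j), the step at which that cell was added to P.
  Insert 2 (step 1): P = [2];  Q = [1]
  Insert 3 (step 2): P = [2, 3];  Q = [1, 2]
  Insert 9 (step 3): P = [2, 3, 9];  Q = [1, 2, 3]
  Insert 4 (step 4): P = [2, 3, 4] / [9];  Q = [1, 2, 3] / [4]
  Insert 7 (step 5): P = [2, 3, 4, 7] / [9];  Q = [1, 2, 3, 5] / [4]
  Insert 5 (step 6): P = [2, 3, 4, 5] / [7] / [9];  Q = [1, 2, 3, 5] / [4] / [6]
  Insert 1 (step 7): P = [1, 3, 4, 5] / [2] / [7] / [9];  Q = [1, 2, 3, 5] / [4] / [6] / [7]
  Insert 8 (step 8): P = [1, 3, 4, 5, 8] / [2] / [7] / [9];  Q = [1, 2, 3, 5, 8] / [4] / [6] / [7]
  Insert 6 (step 9): P = [1, 3, 4, 5, 6] / [2, 8] / [7] / [9];  Q = [1, 2, 3, 5, 8] / [4, 9] / [6] / [7]
Final shape: (5, 2, 1, 1).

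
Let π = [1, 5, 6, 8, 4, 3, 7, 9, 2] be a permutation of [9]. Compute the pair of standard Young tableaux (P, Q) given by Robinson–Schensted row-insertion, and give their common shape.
P = [1, 2, 6, 7, 9] / [3, 8] / [4] / [5];  Q = [1, 2, 3, 4, 8] / [5, 7] / [6] / [9];  common shape = (5, 2, 1, 1)

Row-insert the values π_1, π_2, … into P one at a time, bumping the leftmost entry strictly greater than the inserted value down to the next row. The recording tableau Q records, in position (i, j), the step at which that cell was added to P.
  Insert 1 (step 1): P = [1];  Q = [1]
  Insert 5 (step 2): P = [1, 5];  Q = [1, 2]
  Insert 6 (step 3): P = [1, 5, 6];  Q = [1, 2, 3]
  Insert 8 (step 4): P = [1, 5, 6, 8];  Q = [1, 2, 3, 4]
  Insert 4 (step 5): P = [1, 4, 6, 8] / [5];  Q = [1, 2, 3, 4] / [5]
  Insert 3 (step 6): P = [1, 3, 6, 8] / [4] / [5];  Q = [1, 2, 3, 4] / [5] / [6]
  Insert 7 (step 7): P = [1, 3, 6, 7] / [4, 8] / [5];  Q = [1, 2, 3, 4] / [5, 7] / [6]
  Insert 9 (step 8): P = [1, 3, 6, 7, 9] / [4, 8] / [5];  Q = [1, 2, 3, 4, 8] / [5, 7] / [6]
  Insert 2 (step 9): P = [1, 2, 6, 7, 9] / [3, 8] / [4] / [5];  Q = [1, 2, 3, 4, 8] / [5, 7] / [6] / [9]
Final shape: (5, 2, 1, 1).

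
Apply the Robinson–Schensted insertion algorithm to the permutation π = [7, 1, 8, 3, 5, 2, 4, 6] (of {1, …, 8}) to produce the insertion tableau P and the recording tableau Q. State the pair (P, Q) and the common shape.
P = [1, 2, 4, 6] / [3, 5] / [7, 8];  Q = [1, 3, 5, 8] / [2, 4] / [6, 7];  common shape = (4, 2, 2)

Row-insert the values π_1, π_2, … into P one at a time, bumping the leftmost entry strictly greater than the inserted value down to the next row. The recording tableau Q records, in position (i, j), the step at which that cell was added to P.
  Insert 7 (step 1): P = [7];  Q = [1]
  Insert 1 (step 2): P = [1] / [7];  Q = [1] / [2]
  Insert 8 (step 3): P = [1, 8] / [7];  Q = [1, 3] / [2]
  Insert 3 (step 4): P = [1, 3] / [7, 8];  Q = [1, 3] / [2, 4]
  Insert 5 (step 5): P = [1, 3, 5] / [7, 8];  Q = [1, 3, 5] / [2, 4]
  Insert 2 (step 6): P = [1, 2, 5] / [3, 8] / [7];  Q = [1, 3, 5] / [2, 4] / [6]
  Insert 4 (step 7): P = [1, 2, 4] / [3, 5] / [7, 8];  Q = [1, 3, 5] / [2, 4] / [6, 7]
  Insert 6 (step 8): P = [1, 2, 4, 6] / [3, 5] / [7, 8];  Q = [1, 3, 5, 8] / [2, 4] / [6, 7]
Final shape: (4, 2, 2).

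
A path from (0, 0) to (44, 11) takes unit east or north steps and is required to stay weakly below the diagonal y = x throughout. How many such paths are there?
Number of paths = 90404916420

By the reflection principle (André's argument), the number of monotone paths to (44, 11) with n ≤ m that never go above y = x is C(55, 44) − C(55, 45) = 119653565850 − 29248649430 = 90404916420.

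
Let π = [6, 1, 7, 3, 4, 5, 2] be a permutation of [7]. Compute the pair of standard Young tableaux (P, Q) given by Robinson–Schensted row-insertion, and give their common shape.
P = [1, 2, 4, 5] / [3, 7] / [6];  Q = [1, 3, 5, 6] / [2, 4] / [7];  common shape = (4, 2, 1)

Row-insert the values π_1, π_2, … into P one at a time, bumping the leftmost entry strictly greater than the inserted value down to the next row. The recording tableau Q records, in position (i, j), the step at which that cell was added to P.
  Insert 6 (step 1): P = [6];  Q = [1]
  Insert 1 (step 2): P = [1] / [6];  Q = [1] / [2]
  Insert 7 (step 3): P = [1, 7] / [6];  Q = [1, 3] / [2]
  Insert 3 (step 4): P = [1, 3] / [6, 7];  Q = [1, 3] / [2, 4]
  Insert 4 (step 5): P = [1, 3, 4] / [6, 7];  Q = [1, 3, 5] / [2, 4]
  Insert 5 (step 6): P = [1, 3, 4, 5] / [6, 7];  Q = [1, 3, 5, 6] / [2, 4]
  Insert 2 (step 7): P = [1, 2, 4, 5] / [3, 7] / [6];  Q = [1, 3, 5, 6] / [2, 4] / [7]
Final shape: (4, 2, 1).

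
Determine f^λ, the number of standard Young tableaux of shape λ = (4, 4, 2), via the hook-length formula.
# SYT of shape (4, 4, 2) = 252

Hook-length formula: f^λ = n! / Π hook(c), product over all cells c of the Young diagram. For λ = (4, 4, 2), n = 10 boxes. Hook lengths by row (left-to-right, top-to-bottom): [6, 5, 3, 2]; [5, 4, 2, 1]; [2, 1]. Product of hooks = 14400. So f^λ = 10! / 14400 = 3628800 / 14400 = 252.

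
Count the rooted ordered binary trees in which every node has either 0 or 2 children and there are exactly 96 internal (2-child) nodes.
C_96 = 3721443204405954385563870541379246659709506697378694300

These full binary trees are counted by the Catalan number C_n = (1/(n + 1)) · C(2n, n). For n = 96: C_96 = (1/97) · C(192, 96) = 360979990827377575399695442513786925991822149645733347100/97 = 3721443204405954385563870541379246659709506697378694300.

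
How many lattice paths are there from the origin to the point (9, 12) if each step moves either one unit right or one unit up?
Number of paths = 293930

A monotone lattice path from (0, 0) to (9, 12) consists of 9 east steps and 12 north steps in some order, so it is determined by which 9 of the 21 steps are east. The count is C(21, 9) = 293930.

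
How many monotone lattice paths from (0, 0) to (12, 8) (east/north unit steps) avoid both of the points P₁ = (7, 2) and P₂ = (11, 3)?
Number of paths = 108234

Inclusion–exclusion. Total paths: C(20, 12) = 125970. Through P₁: C(9, 7)·C(11, 5) = 16632. Through P₂: C(14, 11)·C(6, 1) = 2184. Since P₁ is strictly southwest of P₂, a monotone path through both must visit P₁ then P₂; paths through both = C(9, 7)·C(5, 4)·C(6, 1) = 1080. Avoid both = 125970 − 16632 − 2184 + 1080 = 108234.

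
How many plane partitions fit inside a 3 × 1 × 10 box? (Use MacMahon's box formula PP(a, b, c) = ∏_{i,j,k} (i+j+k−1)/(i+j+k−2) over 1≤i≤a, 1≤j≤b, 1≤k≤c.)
PP(3, 1, 10) = 286

Evaluate the triple product over i = 1..3, j = 1..1, k = 1..10. The factors are (2/1) · (3/2) · (4/3) · (5/4) · (6/5) · (7/6) · (8/7) · (9/8) · … (30 factors total). The numerators and denominators telescope so the product is an integer; carrying out the multiplication exactly gives PP(3, 1, 10) = 286.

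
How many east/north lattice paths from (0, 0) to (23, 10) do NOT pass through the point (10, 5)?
Number of paths = 66831336

Total paths from (0, 0) to (23, 10): C(33, 23) = 92561040. Paths through (10, 5): (paths (0, 0) → (10, 5)) × (paths (10, 5) → (23, 10)) = C(15, 10) · C(18, 13) = 3003 · 8568 = 25729704. Avoidance count = 92561040 − 25729704 = 66831336.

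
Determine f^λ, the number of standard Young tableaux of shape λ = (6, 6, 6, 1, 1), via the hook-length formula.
# SYT of shape (6, 6, 6, 1, 1) = 7759752

Hook-length formula: f^λ = n! / Π hook(c), product over all cells c of the Young diagram. For λ = (6, 6, 6, 1, 1), n = 20 boxes. Hook lengths by row (left-to-right, top-to-bottom): [10, 7, 6, 5, 4, 3]; [9, 6, 5, 4, 3, 2]; [8, 5, 4, 3, 2, 1]; [2]; [1]. Product of hooks = 313528320000. So f^λ = 20! / 313528320000 = 2432902008176640000 / 313528320000 = 7759752.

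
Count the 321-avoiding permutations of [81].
C_81 = 4462290049988320482463241297506133183499654740

These 321-avoiding permutations are counted by the Catalan number C_n = (1/(n + 1)) · C(2n, n). For n = 81: C_81 = (1/82) · C(162, 81) = 365907784099042279561985786395502921046971688680/82 = 4462290049988320482463241297506133183499654740.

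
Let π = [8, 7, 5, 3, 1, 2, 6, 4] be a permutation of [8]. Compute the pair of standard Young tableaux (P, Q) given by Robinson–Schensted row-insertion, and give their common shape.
P = [1, 2, 4] / [3, 6] / [5] / [7] / [8];  Q = [1, 6, 7] / [2, 8] / [3] / [4] / [5];  common shape = (3, 2, 1, 1, 1)

Row-insert the values π_1, π_2, … into P one at a time, bumping the leftmost entry strictly greater than the inserted value down to the next row. The recording tableau Q records, in position (i, j), the step at which that cell was added to P.
  Insert 8 (step 1): P = [8];  Q = [1]
  Insert 7 (step 2): P = [7] / [8];  Q = [1] / [2]
  Insert 5 (step 3): P = [5] / [7] / [8];  Q = [1] / [2] / [3]
  Insert 3 (step 4): P = [3] / [5] / [7] / [8];  Q = [1] / [2] / [3] / [4]
  Insert 1 (step 5): P = [1] / [3] / [5] / [7] / [8];  Q = [1] / [2] / [3] / [4] / [5]
  Insert 2 (step 6): P = [1, 2] / [3] / [5] / [7] / [8];  Q = [1, 6] / [2] / [3] / [4] / [5]
  Insert 6 (step 7): P = [1, 2, 6] / [3] / [5] / [7] / [8];  Q = [1, 6, 7] / [2] / [3] / [4] / [5]
  Insert 4 (step 8): P = [1, 2, 4] / [3, 6] / [5] / [7] / [8];  Q = [1, 6, 7] / [2, 8] / [3] / [4] / [5]
Final shape: (3, 2, 1, 1, 1).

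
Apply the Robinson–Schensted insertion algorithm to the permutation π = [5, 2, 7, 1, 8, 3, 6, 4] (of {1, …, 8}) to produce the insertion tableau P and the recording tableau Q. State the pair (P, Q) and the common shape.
P = [1, 3, 4] / [2, 6, 8] / [5, 7];  Q = [1, 3, 5] / [2, 6, 7] / [4, 8];  common shape = (3, 3, 2)

Row-insert the values π_1, π_2, … into P one at a time, bumping the leftmost entry strictly greater than the inserted value down to the next row. The recording tableau Q records, in position (i, j), the step at which that cell was added to P.
  Insert 5 (step 1): P = [5];  Q = [1]
  Insert 2 (step 2): P = [2] / [5];  Q = [1] / [2]
  Insert 7 (step 3): P = [2, 7] / [5];  Q = [1, 3] / [2]
  Insert 1 (step 4): P = [1, 7] / [2] / [5];  Q = [1, 3] / [2] / [4]
  Insert 8 (step 5): P = [1, 7, 8] / [2] / [5];  Q = [1, 3, 5] / [2] / [4]
  Insert 3 (step 6): P = [1, 3, 8] / [2, 7] / [5];  Q = [1, 3, 5] / [2, 6] / [4]
  Insert 6 (step 7): P = [1, 3, 6] / [2, 7, 8] / [5];  Q = [1, 3, 5] / [2, 6, 7] / [4]
  Insert 4 (step 8): P = [1, 3, 4] / [2, 6, 8] / [5, 7];  Q = [1, 3, 5] / [2, 6, 7] / [4, 8]
Final shape: (3, 3, 2).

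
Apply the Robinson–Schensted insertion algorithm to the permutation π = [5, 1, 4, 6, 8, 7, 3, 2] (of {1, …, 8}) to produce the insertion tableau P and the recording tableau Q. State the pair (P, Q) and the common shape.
P = [1, 2, 6, 7] / [3, 8] / [4] / [5];  Q = [1, 3, 4, 5] / [2, 6] / [7] / [8];  common shape = (4, 2, 1, 1)

Row-insert the values π_1, π_2, … into P one at a time, bumping the leftmost entry strictly greater than the inserted value down to the next row. The recording tableau Q records, in position (i, j), the step at which that cell was added to P.
  Insert 5 (step 1): P = [5];  Q = [1]
  Insert 1 (step 2): P = [1] / [5];  Q = [1] / [2]
  Insert 4 (step 3): P = [1, 4] / [5];  Q = [1, 3] / [2]
  Insert 6 (step 4): P = [1, 4, 6] / [5];  Q = [1, 3, 4] / [2]
  Insert 8 (step 5): P = [1, 4, 6, 8] / [5];  Q = [1, 3, 4, 5] / [2]
  Insert 7 (step 6): P = [1, 4, 6, 7] / [5, 8];  Q = [1, 3, 4, 5] / [2, 6]
  Insert 3 (step 7): P = [1, 3, 6, 7] / [4, 8] / [5];  Q = [1, 3, 4, 5] / [2, 6] / [7]
  Insert 2 (step 8): P = [1, 2, 6, 7] / [3, 8] / [4] / [5];  Q = [1, 3, 4, 5] / [2, 6] / [7] / [8]
Final shape: (4, 2, 1, 1).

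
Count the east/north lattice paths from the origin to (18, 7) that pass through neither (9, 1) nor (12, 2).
Number of paths = 407088

Inclusion–exclusion. Total paths: C(25, 18) = 480700. Through P₁: C(10, 9)·C(15, 9) = 50050. Through P₂: C(14, 12)·C(11, 6) = 42042. Since P₁ is strictly southwest of P₂, a monotone path through both must visit P₁ then P₂; paths through both = C(10, 9)·C(4, 3)·C(11, 6) = 18480. Avoid both = 480700 − 50050 − 42042 + 18480 = 407088.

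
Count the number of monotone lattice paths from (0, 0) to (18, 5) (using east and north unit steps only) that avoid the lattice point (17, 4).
Number of paths = 21679

Total paths from (0, 0) to (18, 5): C(23, 18) = 33649. Paths through (17, 4): (paths (0, 0) → (17, 4)) × (paths (17, 4) → (18, 5)) = C(21, 17) · C(2, 1) = 5985 · 2 = 11970. Avoidance count = 33649 − 11970 = 21679.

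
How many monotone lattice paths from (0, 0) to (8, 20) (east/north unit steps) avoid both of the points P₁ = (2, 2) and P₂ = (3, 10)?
Number of paths = 1603833

Inclusion–exclusion. Total paths: C(28, 8) = 3108105. Through P₁: C(4, 2)·C(24, 6) = 807576. Through P₂: C(13, 3)·C(15, 5) = 858858. Since P₁ is strictly southwest of P₂, a monotone path through both must visit P₁ then P₂; paths through both = C(4, 2)·C(9, 1)·C(15, 5) = 162162. Avoid both = 3108105 − 807576 − 858858 + 162162 = 1603833.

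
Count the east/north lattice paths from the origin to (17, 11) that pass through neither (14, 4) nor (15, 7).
Number of paths = 18732420

Inclusion–exclusion. Total paths: C(28, 17) = 21474180. Through P₁: C(18, 14)·C(10, 3) = 367200. Through P₂: C(22, 15)·C(6, 2) = 2558160. Since P₁ is strictly southwest of P₂, a monotone path through both must visit P₁ then P₂; paths through both = C(18, 14)·C(4, 1)·C(6, 2) = 183600. Avoid both = 21474180 − 367200 − 2558160 + 183600 = 18732420.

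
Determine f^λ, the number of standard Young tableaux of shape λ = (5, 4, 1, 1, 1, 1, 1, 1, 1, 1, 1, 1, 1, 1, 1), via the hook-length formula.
# SYT of shape (5, 4, 1, 1, 1, 1, 1, 1, 1, 1, 1, 1, 1, 1, 1) = 1552320

Hook-length formula: f^λ = n! / Π hook(c), product over all cells c of the Young diagram. For λ = (5, 4, 1, 1, 1, 1, 1, 1, 1, 1, 1, 1, 1, 1, 1), n = 22 boxes. Hook lengths by row (left-to-right, top-to-bottom): [19, 5, 4, 3, 1]; [17, 3, 2, 1]; [13]; [12]; [11]; [10]; [9]; [8]; [7]; [6]; [5]; [4]; [3]; [2]; [1]. Product of hooks = 724077978624000. So f^λ = 22! / 724077978624000 = 1124000727777607680000 / 724077978624000 = 1552320.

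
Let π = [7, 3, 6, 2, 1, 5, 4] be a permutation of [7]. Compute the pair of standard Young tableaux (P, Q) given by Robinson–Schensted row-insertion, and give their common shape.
P = [1, 4] / [2, 5] / [3, 6] / [7];  Q = [1, 3] / [2, 6] / [4, 7] / [5];  common shape = (2, 2, 2, 1)

Row-insert the values π_1, π_2, … into P one at a time, bumping the leftmost entry strictly greater than the inserted value down to the next row. The recording tableau Q records, in position (i, j), the step at which that cell was added to P.
  Insert 7 (step 1): P = [7];  Q = [1]
  Insert 3 (step 2): P = [3] / [7];  Q = [1] / [2]
  Insert 6 (step 3): P = [3, 6] / [7];  Q = [1, 3] / [2]
  Insert 2 (step 4): P = [2, 6] / [3] / [7];  Q = [1, 3] / [2] / [4]
  Insert 1 (step 5): P = [1, 6] / [2] / [3] / [7];  Q = [1, 3] / [2] / [4] / [5]
  Insert 5 (step 6): P = [1, 5] / [2, 6] / [3] / [7];  Q = [1, 3] / [2, 6] / [4] / [5]
  Insert 4 (step 7): P = [1, 4] / [2, 5] / [3, 6] / [7];  Q = [1, 3] / [2, 6] / [4, 7] / [5]
Final shape: (2, 2, 2, 1).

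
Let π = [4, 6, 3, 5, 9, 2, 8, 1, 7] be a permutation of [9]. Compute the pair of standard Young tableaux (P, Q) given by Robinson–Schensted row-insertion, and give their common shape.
P = [1, 5, 7] / [2, 6, 8] / [3, 9] / [4];  Q = [1, 2, 5] / [3, 4, 7] / [6, 9] / [8];  common shape = (3, 3, 2, 1)

Row-insert the values π_1, π_2, … into P one at a time, bumping the leftmost entry strictly greater than the inserted value down to the next row. The recording tableau Q records, in position (i, j), the step at which that cell was added to P.
  Insert 4 (step 1): P = [4];  Q = [1]
  Insert 6 (step 2): P = [4, 6];  Q = [1, 2]
  Insert 3 (step 3): P = [3, 6] / [4];  Q = [1, 2] / [3]
  Insert 5 (step 4): P = [3, 5] / [4, 6];  Q = [1, 2] / [3, 4]
  Insert 9 (step 5): P = [3, 5, 9] / [4, 6];  Q = [1, 2, 5] / [3, 4]
  Insert 2 (step 6): P = [2, 5, 9] / [3, 6] / [4];  Q = [1, 2, 5] / [3, 4] / [6]
  Insert 8 (step 7): P = [2, 5, 8] / [3, 6, 9] / [4];  Q = [1, 2, 5] / [3, 4, 7] / [6]
  Insert 1 (step 8): P = [1, 5, 8] / [2, 6, 9] / [3] / [4];  Q = [1, 2, 5] / [3, 4, 7] / [6] / [8]
  Insert 7 (step 9): P = [1, 5, 7] / [2, 6, 8] / [3, 9] / [4];  Q = [1, 2, 5] / [3, 4, 7] / [6, 9] / [8]
Final shape: (3, 3, 2, 1).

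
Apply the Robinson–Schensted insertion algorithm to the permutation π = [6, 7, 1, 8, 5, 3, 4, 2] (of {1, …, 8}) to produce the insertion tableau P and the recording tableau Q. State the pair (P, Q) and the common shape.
P = [1, 2, 4] / [3, 7, 8] / [5] / [6];  Q = [1, 2, 4] / [3, 5, 7] / [6] / [8];  common shape = (3, 3, 1, 1)

Row-insert the values π_1, π_2, … into P one at a time, bumping the leftmost entry strictly greater than the inserted value down to the next row. The recording tableau Q records, in position (i, j), the step at which that cell was added to P.
  Insert 6 (step 1): P = [6];  Q = [1]
  Insert 7 (step 2): P = [6, 7];  Q = [1, 2]
  Insert 1 (step 3): P = [1, 7] / [6];  Q = [1, 2] / [3]
  Insert 8 (step 4): P = [1, 7, 8] / [6];  Q = [1, 2, 4] / [3]
  Insert 5 (step 5): P = [1, 5, 8] / [6, 7];  Q = [1, 2, 4] / [3, 5]
  Insert 3 (step 6): P = [1, 3, 8] / [5, 7] / [6];  Q = [1, 2, 4] / [3, 5] / [6]
  Insert 4 (step 7): P = [1, 3, 4] / [5, 7, 8] / [6];  Q = [1, 2, 4] / [3, 5, 7] / [6]
  Insert 2 (step 8): P = [1, 2, 4] / [3, 7, 8] / [5] / [6];  Q = [1, 2, 4] / [3, 5, 7] / [6] / [8]
Final shape: (3, 3, 1, 1).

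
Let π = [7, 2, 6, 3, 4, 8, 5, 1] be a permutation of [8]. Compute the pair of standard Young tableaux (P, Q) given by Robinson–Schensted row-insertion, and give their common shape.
P = [1, 3, 4, 5] / [2, 8] / [6] / [7];  Q = [1, 3, 5, 6] / [2, 7] / [4] / [8];  common shape = (4, 2, 1, 1)

Row-insert the values π_1, π_2, … into P one at a time, bumping the leftmost entry strictly greater than the inserted value down to the next row. The recording tableau Q records, in position (i, j), the step at which that cell was added to P.
  Insert 7 (step 1): P = [7];  Q = [1]
  Insert 2 (step 2): P = [2] / [7];  Q = [1] / [2]
  Insert 6 (step 3): P = [2, 6] / [7];  Q = [1, 3] / [2]
  Insert 3 (step 4): P = [2, 3] / [6] / [7];  Q = [1, 3] / [2] / [4]
  Insert 4 (step 5): P = [2, 3, 4] / [6] / [7];  Q = [1, 3, 5] / [2] / [4]
  Insert 8 (step 6): P = [2, 3, 4, 8] / [6] / [7];  Q = [1, 3, 5, 6] / [2] / [4]
  Insert 5 (step 7): P = [2, 3, 4, 5] / [6, 8] / [7];  Q = [1, 3, 5, 6] / [2, 7] / [4]
  Insert 1 (step 8): P = [1, 3, 4, 5] / [2, 8] / [6] / [7];  Q = [1, 3, 5, 6] / [2, 7] / [4] / [8]
Final shape: (4, 2, 1, 1).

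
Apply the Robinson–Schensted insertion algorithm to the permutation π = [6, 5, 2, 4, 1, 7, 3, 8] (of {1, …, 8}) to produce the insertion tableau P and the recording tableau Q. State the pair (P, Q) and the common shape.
P = [1, 3, 7, 8] / [2, 4] / [5] / [6];  Q = [1, 4, 6, 8] / [2, 7] / [3] / [5];  common shape = (4, 2, 1, 1)

Row-insert the values π_1, π_2, … into P one at a time, bumping the leftmost entry strictly greater than the inserted value down to the next row. The recording tableau Q records, in position (i, j), the step at which that cell was added to P.
  Insert 6 (step 1): P = [6];  Q = [1]
  Insert 5 (step 2): P = [5] / [6];  Q = [1] / [2]
  Insert 2 (step 3): P = [2] / [5] / [6];  Q = [1] / [2] / [3]
  Insert 4 (step 4): P = [2, 4] / [5] / [6];  Q = [1, 4] / [2] / [3]
  Insert 1 (step 5): P = [1, 4] / [2] / [5] / [6];  Q = [1, 4] / [2] / [3] / [5]
  Insert 7 (step 6): P = [1, 4, 7] / [2] / [5] / [6];  Q = [1, 4, 6] / [2] / [3] / [5]
  Insert 3 (step 7): P = [1, 3, 7] / [2, 4] / [5] / [6];  Q = [1, 4, 6] / [2, 7] / [3] / [5]
  Insert 8 (step 8): P = [1, 3, 7, 8] / [2, 4] / [5] / [6];  Q = [1, 4, 6, 8] / [2, 7] / [3] / [5]
Final shape: (4, 2, 1, 1).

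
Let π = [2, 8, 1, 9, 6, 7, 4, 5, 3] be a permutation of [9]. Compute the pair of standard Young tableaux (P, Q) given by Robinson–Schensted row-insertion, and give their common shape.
P = [1, 3, 5] / [2, 4, 7] / [6, 9] / [8];  Q = [1, 2, 4] / [3, 5, 6] / [7, 8] / [9];  common shape = (3, 3, 2, 1)

Row-insert the values π_1, π_2, … into P one at a time, bumping the leftmost entry strictly greater than the inserted value down to the next row. The recording tableau Q records, in position (i, j), the step at which that cell was added to P.
  Insert 2 (step 1): P = [2];  Q = [1]
  Insert 8 (step 2): P = [2, 8];  Q = [1, 2]
  Insert 1 (step 3): P = [1, 8] / [2];  Q = [1, 2] / [3]
  Insert 9 (step 4): P = [1, 8, 9] / [2];  Q = [1, 2, 4] / [3]
  Insert 6 (step 5): P = [1, 6, 9] / [2, 8];  Q = [1, 2, 4] / [3, 5]
  Insert 7 (step 6): P = [1, 6, 7] / [2, 8, 9];  Q = [1, 2, 4] / [3, 5, 6]
  Insert 4 (step 7): P = [1, 4, 7] / [2, 6, 9] / [8];  Q = [1, 2, 4] / [3, 5, 6] / [7]
  Insert 5 (step 8): P = [1, 4, 5] / [2, 6, 7] / [8, 9];  Q = [1, 2, 4] / [3, 5, 6] / [7, 8]
  Insert 3 (step 9): P = [1, 3, 5] / [2, 4, 7] / [6, 9] / [8];  Q = [1, 2, 4] / [3, 5, 6] / [7, 8] / [9]
Final shape: (3, 3, 2, 1).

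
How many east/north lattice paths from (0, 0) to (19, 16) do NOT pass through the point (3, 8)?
Number of paths = 3938576235

Total paths from (0, 0) to (19, 16): C(35, 19) = 4059928950. Paths through (3, 8): (paths (0, 0) → (3, 8)) × (paths (3, 8) → (19, 16)) = C(11, 3) · C(24, 16) = 165 · 735471 = 121352715. Avoidance count = 4059928950 − 121352715 = 3938576235.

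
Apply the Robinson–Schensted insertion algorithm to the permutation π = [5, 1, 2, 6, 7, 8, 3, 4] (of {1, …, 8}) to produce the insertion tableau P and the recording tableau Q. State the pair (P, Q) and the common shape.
P = [1, 2, 3, 4, 8] / [5, 6, 7];  Q = [1, 3, 4, 5, 6] / [2, 7, 8];  common shape = (5, 3)

Row-insert the values π_1, π_2, … into P one at a time, bumping the leftmost entry strictly greater than the inserted value down to the next row. The recording tableau Q records, in position (i, j), the step at which that cell was added to P.
  Insert 5 (step 1): P = [5];  Q = [1]
  Insert 1 (step 2): P = [1] / [5];  Q = [1] / [2]
  Insert 2 (step 3): P = [1, 2] / [5];  Q = [1, 3] / [2]
  Insert 6 (step 4): P = [1, 2, 6] / [5];  Q = [1, 3, 4] / [2]
  Insert 7 (step 5): P = [1, 2, 6, 7] / [5];  Q = [1, 3, 4, 5] / [2]
  Insert 8 (step 6): P = [1, 2, 6, 7, 8] / [5];  Q = [1, 3, 4, 5, 6] / [2]
  Insert 3 (step 7): P = [1, 2, 3, 7, 8] / [5, 6];  Q = [1, 3, 4, 5, 6] / [2, 7]
  Insert 4 (step 8): P = [1, 2, 3, 4, 8] / [5, 6, 7];  Q = [1, 3, 4, 5, 6] / [2, 7, 8]
Final shape: (5, 3).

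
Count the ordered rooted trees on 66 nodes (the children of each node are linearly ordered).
C_65 = 1440418573150919668872489894243865350

These ordered rooted trees are counted by the Catalan number C_n = (1/(n + 1)) · C(2n, n). For n = 65: C_65 = (1/66) · C(130, 65) = 95067625827960698145584333020095113100/66 = 1440418573150919668872489894243865350.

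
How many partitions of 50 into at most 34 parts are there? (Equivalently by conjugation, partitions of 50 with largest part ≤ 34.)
p(50, parts ≤ 34) = 203542

Use the recurrence p(n, m) = p(n, m−1) + p(n−m, m): either the largest part is < m (count p(n, m−1)) or the largest part is exactly m (remove one copy of m, count p(n−m, m)). With p(0, ·) = 1 this gives p(50, parts ≤ 34) = 203542. (By conjugating Young diagrams, this also counts partitions of 50 into at most 34 parts.)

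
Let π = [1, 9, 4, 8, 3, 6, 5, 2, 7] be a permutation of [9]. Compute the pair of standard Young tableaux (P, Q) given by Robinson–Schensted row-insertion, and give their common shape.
P = [1, 2, 5, 7] / [3, 6] / [4] / [8] / [9];  Q = [1, 2, 4, 9] / [3, 6] / [5] / [7] / [8];  common shape = (4, 2, 1, 1, 1)

Row-insert the values π_1, π_2, … into P one at a time, bumping the leftmost entry strictly greater than the inserted value down to the next row. The recording tableau Q records, in position (i, j), the step at which that cell was added to P.
  Insert 1 (step 1): P = [1];  Q = [1]
  Insert 9 (step 2): P = [1, 9];  Q = [1, 2]
  Insert 4 (step 3): P = [1, 4] / [9];  Q = [1, 2] / [3]
  Insert 8 (step 4): P = [1, 4, 8] / [9];  Q = [1, 2, 4] / [3]
  Insert 3 (step 5): P = [1, 3, 8] / [4] / [9];  Q = [1, 2, 4] / [3] / [5]
  Insert 6 (step 6): P = [1, 3, 6] / [4, 8] / [9];  Q = [1, 2, 4] / [3, 6] / [5]
  Insert 5 (step 7): P = [1, 3, 5] / [4, 6] / [8] / [9];  Q = [1, 2, 4] / [3, 6] / [5] / [7]
  Insert 2 (step 8): P = [1, 2, 5] / [3, 6] / [4] / [8] / [9];  Q = [1, 2, 4] / [3, 6] / [5] / [7] / [8]
  Insert 7 (step 9): P = [1, 2, 5, 7] / [3, 6] / [4] / [8] / [9];  Q = [1, 2, 4, 9] / [3, 6] / [5] / [7] / [8]
Final shape: (4, 2, 1, 1, 1).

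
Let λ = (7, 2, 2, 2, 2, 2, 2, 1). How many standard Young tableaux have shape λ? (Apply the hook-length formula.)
# SYT of shape (7, 2, 2, 2, 2, 2, 2, 1) = 8314020

Hook-length formula: f^λ = n! / Π hook(c), product over all cells c of the Young diagram. For λ = (7, 2, 2, 2, 2, 2, 2, 1), n = 20 boxes. Hook lengths by row (left-to-right, top-to-bottom): [14, 12, 5, 4, 3, 2, 1]; [8, 6]; [7, 5]; [6, 4]; [5, 3]; [4, 2]; [3, 1]; [1]. Product of hooks = 292626432000. So f^λ = 20! / 292626432000 = 2432902008176640000 / 292626432000 = 8314020.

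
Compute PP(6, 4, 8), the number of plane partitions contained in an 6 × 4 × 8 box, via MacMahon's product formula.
PP(6, 4, 8) = 90474964580

Evaluate the triple product over i = 1..6, j = 1..4, k = 1..8. The factors are (2/1) · (3/2) · (4/3) · (5/4) · (6/5) · (7/6) · (8/7) · (9/8) · … (192 factors total). The numerators and denominators telescope so the product is an integer; carrying out the multiplication exactly gives PP(6, 4, 8) = 90474964580.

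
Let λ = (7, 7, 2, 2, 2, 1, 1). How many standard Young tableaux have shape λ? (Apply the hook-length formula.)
# SYT of shape (7, 7, 2, 2, 2, 1, 1) = 643462512

Hook-length formula: f^λ = n! / Π hook(c), product over all cells c of the Young diagram. For λ = (7, 7, 2, 2, 2, 1, 1), n = 22 boxes. Hook lengths by row (left-to-right, top-to-bottom): [13, 10, 6, 5, 4, 3, 2]; [12, 9, 5, 4, 3, 2, 1]; [6, 3]; [5, 2]; [4, 1]; [2]; [1]. Product of hooks = 1746800640000. So f^λ = 22! / 1746800640000 = 1124000727777607680000 / 1746800640000 = 643462512.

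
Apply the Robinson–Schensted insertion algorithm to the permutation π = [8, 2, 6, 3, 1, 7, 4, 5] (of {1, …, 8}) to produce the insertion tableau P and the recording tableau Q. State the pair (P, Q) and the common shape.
P = [1, 3, 4, 5] / [2, 7] / [6] / [8];  Q = [1, 3, 6, 8] / [2, 7] / [4] / [5];  common shape = (4, 2, 1, 1)

Row-insert the values π_1, π_2, … into P one at a time, bumping the leftmost entry strictly greater than the inserted value down to the next row. The recording tableau Q records, in position (i, j), the step at which that cell was added to P.
  Insert 8 (step 1): P = [8];  Q = [1]
  Insert 2 (step 2): P = [2] / [8];  Q = [1] / [2]
  Insert 6 (step 3): P = [2, 6] / [8];  Q = [1, 3] / [2]
  Insert 3 (step 4): P = [2, 3] / [6] / [8];  Q = [1, 3] / [2] / [4]
  Insert 1 (step 5): P = [1, 3] / [2] / [6] / [8];  Q = [1, 3] / [2] / [4] / [5]
  Insert 7 (step 6): P = [1, 3, 7] / [2] / [6] / [8];  Q = [1, 3, 6] / [2] / [4] / [5]
  Insert 4 (step 7): P = [1, 3, 4] / [2, 7] / [6] / [8];  Q = [1, 3, 6] / [2, 7] / [4] / [5]
  Insert 5 (step 8): P = [1, 3, 4, 5] / [2, 7] / [6] / [8];  Q = [1, 3, 6, 8] / [2, 7] / [4] / [5]
Final shape: (4, 2, 1, 1).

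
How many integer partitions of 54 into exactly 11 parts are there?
p(54, 11 parts) = 31316

Partitions of n into exactly k parts are in bijection with partitions of n − k into at most k parts (subtract 1 from each part). So p(54, exactly 11) = p(43, parts ≤ 11). Computing via the recurrence p(m, j) = p(m, j−1) + p(m−j, j) gives 31316.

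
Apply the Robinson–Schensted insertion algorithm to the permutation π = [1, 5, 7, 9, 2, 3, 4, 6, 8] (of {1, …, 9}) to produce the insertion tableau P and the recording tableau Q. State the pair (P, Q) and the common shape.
P = [1, 2, 3, 4, 6, 8] / [5, 7, 9];  Q = [1, 2, 3, 4, 8, 9] / [5, 6, 7];  common shape = (6, 3)

Row-insert the values π_1, π_2, … into P one at a time, bumping the leftmost entry strictly greater than the inserted value down to the next row. The recording tableau Q records, in position (i, j), the step at which that cell was added to P.
  Insert 1 (step 1): P = [1];  Q = [1]
  Insert 5 (step 2): P = [1, 5];  Q = [1, 2]
  Insert 7 (step 3): P = [1, 5, 7];  Q = [1, 2, 3]
  Insert 9 (step 4): P = [1, 5, 7, 9];  Q = [1, 2, 3, 4]
  Insert 2 (step 5): P = [1, 2, 7, 9] / [5];  Q = [1, 2, 3, 4] / [5]
  Insert 3 (step 6): P = [1, 2, 3, 9] / [5, 7];  Q = [1, 2, 3, 4] / [5, 6]
  Insert 4 (step 7): P = [1, 2, 3, 4] / [5, 7, 9];  Q = [1, 2, 3, 4] / [5, 6, 7]
  Insert 6 (step 8): P = [1, 2, 3, 4, 6] / [5, 7, 9];  Q = [1, 2, 3, 4, 8] / [5, 6, 7]
  Insert 8 (step 9): P = [1, 2, 3, 4, 6, 8] / [5, 7, 9];  Q = [1, 2, 3, 4, 8, 9] / [5, 6, 7]
Final shape: (6, 3).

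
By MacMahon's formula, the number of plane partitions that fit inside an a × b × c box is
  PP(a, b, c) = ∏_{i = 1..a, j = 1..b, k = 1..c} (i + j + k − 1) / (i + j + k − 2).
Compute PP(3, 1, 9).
PP(3, 1, 9) = 220

Evaluate the triple product over i = 1..3, j = 1..1, k = 1..9. The factors are (2/1) · (3/2) · (4/3) · (5/4) · (6/5) · (7/6) · (8/7) · (9/8) · … (27 factors total). The numerators and denominators telescope so the product is an integer; carrying out the multiplication exactly gives PP(3, 1, 9) = 220.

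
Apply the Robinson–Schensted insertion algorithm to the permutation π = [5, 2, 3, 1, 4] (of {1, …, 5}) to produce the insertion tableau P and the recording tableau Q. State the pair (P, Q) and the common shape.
P = [1, 3, 4] / [2] / [5];  Q = [1, 3, 5] / [2] / [4];  common shape = (3, 1, 1)

Row-insert the values π_1, π_2, … into P one at a time, bumping the leftmost entry strictly greater than the inserted value down to the next row. The recording tableau Q records, in position (i, j), the step at which that cell was added to P.
  Insert 5 (step 1): P = [5];  Q = [1]
  Insert 2 (step 2): P = [2] / [5];  Q = [1] / [2]
  Insert 3 (step 3): P = [2, 3] / [5];  Q = [1, 3] / [2]
  Insert 1 (step 4): P = [1, 3] / [2] / [5];  Q = [1, 3] / [2] / [4]
  Insert 4 (step 5): P = [1, 3, 4] / [2] / [5];  Q = [1, 3, 5] / [2] / [4]
Final shape: (3, 1, 1).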